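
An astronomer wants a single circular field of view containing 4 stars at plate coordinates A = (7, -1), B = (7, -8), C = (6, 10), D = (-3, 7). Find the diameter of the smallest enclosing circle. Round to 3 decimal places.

18.686

The minimum enclosing circle of a finite set is fixed by two of the points (as a diameter) or three (as a circumcircle).
The minimum enclosing circle is determined by three boundary points: B, C, D.
Their circumcentre is (89/22, 19/22) with r² = 21125/242.
The farthest remaining point A is at distance² 2953/242 ≤ 21125/242.
Diameter = 2r = 2√(21125/242) ≈ 18.686.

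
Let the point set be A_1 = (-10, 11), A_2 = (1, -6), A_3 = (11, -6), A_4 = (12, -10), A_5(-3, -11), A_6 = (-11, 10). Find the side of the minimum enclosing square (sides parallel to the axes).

23

The bounding box has width 23 and height 22.
An axis-aligned square enclosing the set must have side ≥ max(width, height).
So the minimum side is max(23, 22) = 23.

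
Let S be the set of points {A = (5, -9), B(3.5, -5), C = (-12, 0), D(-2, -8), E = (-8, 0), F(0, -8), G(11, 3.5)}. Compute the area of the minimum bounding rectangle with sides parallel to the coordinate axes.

x ranges over [-12, 11], width 23.
y ranges over [-9, 3.5], height 12.5.
Area = 23 × 12.5 = 287.5.

287.5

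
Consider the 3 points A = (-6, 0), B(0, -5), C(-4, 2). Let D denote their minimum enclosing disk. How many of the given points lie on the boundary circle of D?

3

Side lengths²: AB² = 61, AC² = 8, BC² = 65.
Since BC² = 65 < 61 + 8 = 69, the triangle is acute, so the smallest enclosing circle is the circumcircle.
Circumcentre = (-51/22, -37/22), r² = 3965/242.
The points at distance exactly r from the centre are A, B, C — 3 points.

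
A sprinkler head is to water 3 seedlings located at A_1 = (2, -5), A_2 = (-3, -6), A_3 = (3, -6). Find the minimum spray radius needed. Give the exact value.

Side lengths²: A_1A_2² = 26, A_1A_3² = 2, A_2A_3² = 36.
Since A_2A_3² = 36 ≥ 26 + 2 = 28, the angle opposite A_2A_3 is not acute, so the smallest enclosing circle has A_2A_3 as diameter.
Centre = midpoint of A_2A_3 = (0, -6), r² = 36/4 = 9.
r = √9 = 3.

3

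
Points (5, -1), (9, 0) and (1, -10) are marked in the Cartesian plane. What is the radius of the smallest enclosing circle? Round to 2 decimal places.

Call the three points A, B, C in the order given.
Side lengths²: AB² = 17, AC² = 97, BC² = 164.
Since BC² = 164 ≥ 97 + 17 = 114, the angle opposite BC is not acute, so the smallest enclosing circle has BC as diameter.
Centre = midpoint of BC = (5, -5), r² = 164/4 = 41.
r = √41 ≈ 6.40.

6.40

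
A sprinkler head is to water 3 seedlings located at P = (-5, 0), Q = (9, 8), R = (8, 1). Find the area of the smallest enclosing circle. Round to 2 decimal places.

Side lengths²: PQ² = 260, PR² = 170, QR² = 50.
Since PQ² = 260 ≥ 170 + 50 = 220, the angle opposite PQ is not acute, so the smallest enclosing circle has PQ as diameter.
Centre = midpoint of PQ = (2, 4), r² = 260/4 = 65.
Area = π·r² = π·65 ≈ 204.20.

204.20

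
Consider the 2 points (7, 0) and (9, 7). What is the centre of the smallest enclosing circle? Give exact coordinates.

(8, 3.5)

The smallest circle enclosing two points has them as diameter endpoints.
Centre = midpoint = (8, 3.5); r² = |(7, 0)−(9, 7)|²/4 = 53/4 = 13.25.
Centre = (8, 3.5).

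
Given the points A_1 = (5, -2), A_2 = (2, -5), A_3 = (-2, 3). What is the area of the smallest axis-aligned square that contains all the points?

64

The bounding box has width 7 and height 8.
An axis-aligned square enclosing the set must have side ≥ max(width, height).
So the minimum side is max(7, 8) = 8.
Area = 8² = 64.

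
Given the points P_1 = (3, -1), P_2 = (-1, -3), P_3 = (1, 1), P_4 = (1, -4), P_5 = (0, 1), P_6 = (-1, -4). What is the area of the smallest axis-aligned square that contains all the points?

25

The bounding box has width 4 and height 5.
An axis-aligned square enclosing the set must have side ≥ max(width, height).
So the minimum side is max(4, 5) = 5.
Area = 5² = 25.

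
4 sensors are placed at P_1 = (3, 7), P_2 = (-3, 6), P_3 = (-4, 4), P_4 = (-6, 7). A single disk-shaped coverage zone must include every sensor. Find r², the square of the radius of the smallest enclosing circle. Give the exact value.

20.25

The farthest pair is P_1–P_4 with squared distance 81. The circle on this segment as diameter has centre (-1.5, 7) and r² = 81/4 = 20.25.
Check P_2: distance² to centre = 3.25 ≤ 20.25, so it lies inside.
All remaining points lie in this disk, and no smaller disk contains both endpoints, so this is the minimum enclosing circle.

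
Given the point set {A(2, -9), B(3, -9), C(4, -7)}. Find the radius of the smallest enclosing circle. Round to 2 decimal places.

Side lengths²: AB² = 1, AC² = 8, BC² = 5.
Since AC² = 8 ≥ 5 + 1 = 6, the angle opposite AC is not acute, so the smallest enclosing circle has AC as diameter.
Centre = midpoint of AC = (3, -8), r² = 8/4 = 2.
r = √2 ≈ 1.41.

1.41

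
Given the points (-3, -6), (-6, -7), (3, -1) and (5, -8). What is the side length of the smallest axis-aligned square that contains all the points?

The bounding box has width 11 and height 7.
An axis-aligned square enclosing the set must have side ≥ max(width, height).
So the minimum side is max(11, 7) = 11.

11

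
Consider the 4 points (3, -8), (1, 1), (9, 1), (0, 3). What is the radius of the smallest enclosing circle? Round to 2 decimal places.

By Welzl's lemma the MEC is supported by two points (diametrically opposite) or three points (on a circumcircle).
The minimum enclosing circle is determined by three boundary points: (3, -8), (9, 1), (0, 3).
Their circumcentre is (225/62, -119/62) with r² = 71825/1922.
The farthest remaining point (1, 1) is at distance² 29665/1922 ≤ 71825/1922.
r = √(71825/1922) ≈ 6.11.

6.11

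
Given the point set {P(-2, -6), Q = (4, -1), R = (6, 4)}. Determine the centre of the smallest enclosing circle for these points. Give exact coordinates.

Side lengths²: PQ² = 61, PR² = 164, QR² = 29.
Since PR² = 164 ≥ 61 + 29 = 90, the angle opposite PR is not acute, so the smallest enclosing circle has PR as diameter.
Centre = midpoint of PR = (2, -1), r² = 164/4 = 41.
Centre = (2, -1).

(2, -1)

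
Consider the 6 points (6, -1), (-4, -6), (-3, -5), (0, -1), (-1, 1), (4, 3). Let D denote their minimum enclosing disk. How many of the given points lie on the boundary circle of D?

3

A smallest enclosing disk is always determined by at most three of the input points on its boundary.
The farthest pair is (-4, -6)–(4, 3) with squared distance 145. The circle on this segment as diameter has centre (0, -1.5) and r² = 145/4 = 36.25.
Check (6, -1): distance² to centre = 36.25 ≤ 36.25, so it lies inside.
All remaining points lie in this disk, and no smaller disk contains both endpoints, so this is the minimum enclosing circle.
The points at distance exactly r from the centre are (6, -1), (-4, -6), (4, 3) — 3 points.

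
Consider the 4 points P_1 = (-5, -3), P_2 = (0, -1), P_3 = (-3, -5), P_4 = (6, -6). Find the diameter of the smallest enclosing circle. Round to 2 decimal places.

The farthest pair is P_1–P_4 with squared distance 130. The circle on this segment as diameter has centre (0.5, -4.5) and r² = 130/4 = 32.5.
Check P_2: distance² to centre = 12.5 ≤ 32.5, so it lies inside.
All remaining points lie in this disk, and no smaller disk contains both endpoints, so this is the minimum enclosing circle.
Diameter = 2r = 2√(32.5) ≈ 11.40.

11.40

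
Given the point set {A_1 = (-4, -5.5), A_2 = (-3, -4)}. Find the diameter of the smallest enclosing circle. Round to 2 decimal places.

1.80

The smallest circle enclosing two points has them as diameter endpoints.
Centre = midpoint = (-3.5, -4.75); r² = |A_1A_2|²/4 = 3.25/4 = 0.8125.
Diameter = 2r = 2√(0.8125) ≈ 1.80.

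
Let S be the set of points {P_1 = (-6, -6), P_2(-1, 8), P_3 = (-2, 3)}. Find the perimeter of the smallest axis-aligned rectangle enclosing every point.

38

Width = max x − min x = -1 − (-6) = 5.
Height = max y − min y = 8 − (-6) = 14.
Perimeter = 2(5 + 14) = 38.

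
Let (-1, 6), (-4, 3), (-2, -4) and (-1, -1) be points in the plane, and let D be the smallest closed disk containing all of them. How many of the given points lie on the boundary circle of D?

2

A smallest enclosing disk is always determined by at most three of the input points on its boundary.
The farthest pair is (-1, 6)–(-2, -4) with squared distance 101. The circle on this segment as diameter has centre (-1.5, 1) and r² = 101/4 = 25.25.
Check (-4, 3): distance² to centre = 10.25 ≤ 25.25, so it lies inside.
All remaining points lie in this disk, and no smaller disk contains both endpoints, so this is the minimum enclosing circle.
The points at distance exactly r from the centre are (-1, 6), (-2, -4) — 2 points.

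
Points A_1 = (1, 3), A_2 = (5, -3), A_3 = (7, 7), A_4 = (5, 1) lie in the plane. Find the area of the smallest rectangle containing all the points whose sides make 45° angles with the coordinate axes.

In coordinates u = x + y, v = x − y the rectangle is axis-aligned; the map (x,y)→(u,v) scales areas by 2.
u-values: 4, 2, 14, 6; range = 14 − 2 = 12.
v-values: -2, 8, 0, 4; range = 8 − (-2) = 10.
Area = (12 × 10) / 2 = 60.

60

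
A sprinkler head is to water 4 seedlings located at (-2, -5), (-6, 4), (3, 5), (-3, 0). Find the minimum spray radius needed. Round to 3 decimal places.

By Welzl's lemma the MEC is supported by two points (diametrically opposite) or three points (on a circumcircle).
The minimum enclosing circle is determined by three boundary points: (-2, -5), (-6, 4), (3, 5).
Their circumcentre is (-37/34, 27/34) with r² = 19885/578.
The farthest remaining point (-3, 0) is at distance² 2477/578 ≤ 19885/578.
r = √(19885/578) ≈ 5.865.

5.865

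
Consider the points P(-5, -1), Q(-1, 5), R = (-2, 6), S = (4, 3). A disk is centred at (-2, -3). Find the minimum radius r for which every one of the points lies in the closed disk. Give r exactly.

The required radius is the distance from (-2, -3) to the farthest point.
Squared distances: 13, 65, 81, 72.
Maximum is 81, attained at R.
r = √81 = 9.

9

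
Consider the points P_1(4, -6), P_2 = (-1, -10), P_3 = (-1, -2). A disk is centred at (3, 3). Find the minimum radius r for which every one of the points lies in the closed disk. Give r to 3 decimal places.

The required radius is the distance from (3, 3) to the farthest point.
Squared distances: 82, 185, 41.
Maximum is 185, attained at P_2.
r = √185 ≈ 13.601.

13.601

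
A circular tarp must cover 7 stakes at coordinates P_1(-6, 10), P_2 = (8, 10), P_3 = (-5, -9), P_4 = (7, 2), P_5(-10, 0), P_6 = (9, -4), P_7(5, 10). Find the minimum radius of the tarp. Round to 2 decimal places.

The minimum enclosing circle is determined by three boundary points: P_1, P_2, P_3.
Their circumcentre is (1, 16/19) with r² = 47965/361.
The farthest remaining point P_5 is at distance² 43937/361 ≤ 47965/361.
r = √(47965/361) ≈ 11.53.

11.53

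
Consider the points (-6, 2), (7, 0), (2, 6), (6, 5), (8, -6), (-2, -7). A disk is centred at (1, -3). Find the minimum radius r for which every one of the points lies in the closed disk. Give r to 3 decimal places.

The required radius is the distance from (1, -3) to the farthest point.
Squared distances: 74, 45, 82, 89, 58, 25.
Maximum is 89, attained at (6, 5).
r = √89 ≈ 9.434.

9.434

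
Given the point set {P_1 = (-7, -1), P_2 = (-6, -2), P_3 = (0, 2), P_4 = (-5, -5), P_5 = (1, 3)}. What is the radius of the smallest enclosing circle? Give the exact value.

The farthest pair is P_4–P_5 with squared distance 100. The circle on this segment as diameter has centre (-2, -1) and r² = 100/4 = 25.
Check P_1: distance² to centre = 25 ≤ 25, so it lies inside.
All remaining points lie in this disk, and no smaller disk contains both endpoints, so this is the minimum enclosing circle.
r = √25 = 5.

5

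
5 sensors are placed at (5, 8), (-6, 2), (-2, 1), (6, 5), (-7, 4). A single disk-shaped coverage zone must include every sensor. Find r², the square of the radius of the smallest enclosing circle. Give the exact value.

By Welzl's lemma the MEC is supported by two points (diametrically opposite) or three points (on a circumcircle).
The farthest pair is (6, 5)–(-7, 4) with squared distance 170. The circle on this segment as diameter has centre (-0.5, 4.5) and r² = 170/4 = 42.5.
Check (5, 8): distance² to centre = 42.5 ≤ 42.5, so it lies inside.
All remaining points lie in this disk, and no smaller disk contains both endpoints, so this is the minimum enclosing circle.

42.5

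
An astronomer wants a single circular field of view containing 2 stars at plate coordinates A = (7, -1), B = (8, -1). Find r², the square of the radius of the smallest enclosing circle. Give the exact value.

The smallest circle enclosing two points has them as diameter endpoints.
Centre = midpoint = (7.5, -1); r² = |AB|²/4 = 1/4 = 0.25.

0.25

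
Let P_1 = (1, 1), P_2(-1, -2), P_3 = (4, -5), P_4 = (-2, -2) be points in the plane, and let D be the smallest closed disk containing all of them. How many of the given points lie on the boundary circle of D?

A smallest enclosing disk is always determined by at most three of the input points on its boundary.
The minimum enclosing circle is determined by three boundary points: P_1, P_3, P_4.
Their circumcentre is (1.5, -2.5) with r² = 12.5.
The farthest remaining point P_2 is at distance² 6.5 ≤ 12.5.
The points at distance exactly r from the centre are P_1, P_3, P_4 — 3 points.

3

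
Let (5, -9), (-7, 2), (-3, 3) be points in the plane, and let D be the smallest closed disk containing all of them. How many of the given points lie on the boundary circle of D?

2

Call the three points A, B, C in the order given.
Side lengths²: AB² = 265, AC² = 208, BC² = 17.
Since AB² = 265 ≥ 208 + 17 = 225, the angle opposite AB is not acute, so the smallest enclosing circle has AB as diameter.
Centre = midpoint of AB = (-1, -3.5), r² = 265/4 = 66.25.
The points at distance exactly r from the centre are (5, -9), (-7, 2) — 2 points.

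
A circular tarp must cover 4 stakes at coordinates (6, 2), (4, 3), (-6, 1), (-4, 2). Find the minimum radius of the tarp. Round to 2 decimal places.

6.02

The farthest pair is (6, 2)–(-6, 1) with squared distance 145. The circle on this segment as diameter has centre (0, 1.5) and r² = 145/4 = 36.25.
Check (4, 3): distance² to centre = 18.25 ≤ 36.25, so it lies inside.
All remaining points lie in this disk, and no smaller disk contains both endpoints, so this is the minimum enclosing circle.
r = √(36.25) ≈ 6.02.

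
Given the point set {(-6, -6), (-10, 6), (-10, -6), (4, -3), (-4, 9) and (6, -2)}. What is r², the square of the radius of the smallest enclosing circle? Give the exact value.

A smallest enclosing disk is always determined by at most three of the input points on its boundary.
The minimum enclosing circle is determined by three boundary points: (-10, 6), (-10, -6), (6, -2).
Their circumcentre is (-3, 0) with r² = 85.
The farthest remaining point (-4, 9) is at distance² 82 ≤ 85.

85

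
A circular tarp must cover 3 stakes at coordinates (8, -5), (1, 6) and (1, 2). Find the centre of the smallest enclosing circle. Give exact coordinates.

Call the three points A, B, C in the order given.
Side lengths²: AB² = 170, AC² = 98, BC² = 16.
Since AB² = 170 ≥ 98 + 16 = 114, the angle opposite AB is not acute, so the smallest enclosing circle has AB as diameter.
Centre = midpoint of AB = (4.5, 0.5), r² = 170/4 = 42.5.
Centre = (4.5, 0.5).

(4.5, 0.5)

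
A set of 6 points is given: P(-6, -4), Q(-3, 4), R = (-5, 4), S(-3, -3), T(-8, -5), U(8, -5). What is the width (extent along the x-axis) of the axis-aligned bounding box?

16

max x = 8, min x = -8, so width = 16.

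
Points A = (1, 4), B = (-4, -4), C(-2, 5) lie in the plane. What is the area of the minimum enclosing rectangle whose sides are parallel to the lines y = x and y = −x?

In coordinates u = x + y, v = x − y the rectangle is axis-aligned; the map (x,y)→(u,v) scales areas by 2.
u-values: 5, -8, 3; range = 5 − (-8) = 13.
v-values: -3, 0, -7; range = 0 − (-7) = 7.
Area = (13 × 7) / 2 = 45.5.

45.5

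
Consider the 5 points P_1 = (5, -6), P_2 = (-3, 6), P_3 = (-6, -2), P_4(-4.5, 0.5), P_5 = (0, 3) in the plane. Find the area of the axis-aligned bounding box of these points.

132

x ranges over [-6, 5], width 11.
y ranges over [-6, 6], height 12.
Area = 11 × 12 = 132.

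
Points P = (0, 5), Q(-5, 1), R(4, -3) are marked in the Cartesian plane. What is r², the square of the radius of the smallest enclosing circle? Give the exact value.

19885/784

Side lengths²: PQ² = 41, PR² = 80, QR² = 97.
Since QR² = 97 < 80 + 41 = 121, the triangle is acute, so the smallest enclosing circle is the circumcircle.
Circumcentre = (-1/14, -1/28), r² = 19885/784.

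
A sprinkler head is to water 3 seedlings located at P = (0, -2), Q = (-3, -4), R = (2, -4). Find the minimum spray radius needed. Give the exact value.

2.5

Side lengths²: PQ² = 13, PR² = 8, QR² = 25.
Since QR² = 25 ≥ 13 + 8 = 21, the angle opposite QR is not acute, so the smallest enclosing circle has QR as diameter.
Centre = midpoint of QR = (-0.5, -4), r² = 25/4 = 6.25.
r = √(6.25) = 2.5.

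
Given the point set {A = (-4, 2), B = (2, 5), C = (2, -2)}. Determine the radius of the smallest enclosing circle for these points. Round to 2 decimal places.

Side lengths²: AB² = 45, AC² = 52, BC² = 49.
Since AC² = 52 < 49 + 45 = 94, the triangle is acute, so the smallest enclosing circle is the circumcircle.
Circumcentre = (0, 1.5), r² = 16.25.
r = √(16.25) ≈ 4.03.

4.03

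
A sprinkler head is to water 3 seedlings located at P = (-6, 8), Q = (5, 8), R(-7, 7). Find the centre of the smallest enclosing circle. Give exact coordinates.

(-1, 7.5)

Side lengths²: PQ² = 121, PR² = 2, QR² = 145.
Since QR² = 145 ≥ 121 + 2 = 123, the angle opposite QR is not acute, so the smallest enclosing circle has QR as diameter.
Centre = midpoint of QR = (-1, 7.5), r² = 145/4 = 36.25.
Centre = (-1, 7.5).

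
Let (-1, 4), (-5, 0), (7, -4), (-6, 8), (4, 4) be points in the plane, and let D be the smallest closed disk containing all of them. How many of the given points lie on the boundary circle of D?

2

A smallest enclosing disk is always determined by at most three of the input points on its boundary.
The farthest pair is (7, -4)–(-6, 8) with squared distance 313. The circle on this segment as diameter has centre (0.5, 2) and r² = 313/4 = 78.25.
Check (-1, 4): distance² to centre = 6.25 ≤ 78.25, so it lies inside.
All remaining points lie in this disk, and no smaller disk contains both endpoints, so this is the minimum enclosing circle.
The points at distance exactly r from the centre are (7, -4), (-6, 8) — 2 points.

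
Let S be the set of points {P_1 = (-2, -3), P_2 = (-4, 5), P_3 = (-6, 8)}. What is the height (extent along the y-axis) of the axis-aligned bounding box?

max y = 8, min y = -3, so height = 11.

11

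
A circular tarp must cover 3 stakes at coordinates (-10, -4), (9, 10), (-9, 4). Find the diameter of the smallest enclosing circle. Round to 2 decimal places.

Call the three points A, B, C in the order given.
Side lengths²: AB² = 557, AC² = 65, BC² = 360.
Since AB² = 557 ≥ 360 + 65 = 425, the angle opposite AB is not acute, so the smallest enclosing circle has AB as diameter.
Centre = midpoint of AB = (-0.5, 3), r² = 557/4 = 139.25.
Diameter = 2r = 2√(139.25) ≈ 23.60.

23.60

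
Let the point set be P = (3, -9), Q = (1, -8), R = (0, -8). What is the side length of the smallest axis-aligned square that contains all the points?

3

The bounding box has width 3 and height 1.
An axis-aligned square enclosing the set must have side ≥ max(width, height).
So the minimum side is max(3, 1) = 3.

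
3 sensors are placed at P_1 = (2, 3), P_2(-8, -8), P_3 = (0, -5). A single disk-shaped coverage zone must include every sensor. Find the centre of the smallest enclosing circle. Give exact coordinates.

Side lengths²: P_1P_2² = 221, P_1P_3² = 68, P_2P_3² = 73.
Since P_1P_2² = 221 ≥ 73 + 68 = 141, the angle opposite P_1P_2 is not acute, so the smallest enclosing circle has P_1P_2 as diameter.
Centre = midpoint of P_1P_2 = (-3, -2.5), r² = 221/4 = 55.25.
Centre = (-3, -2.5).

(-3, -2.5)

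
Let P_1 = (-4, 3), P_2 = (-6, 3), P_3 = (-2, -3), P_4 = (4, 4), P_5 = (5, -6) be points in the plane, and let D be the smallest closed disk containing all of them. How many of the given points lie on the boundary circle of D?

The minimum enclosing circle of a finite set is fixed by two of the points (as a diameter) or three (as a circumcircle).
The farthest pair is P_2–P_5 with squared distance 202. The circle on this segment as diameter has centre (-0.5, -1.5) and r² = 202/4 = 50.5.
Check P_1: distance² to centre = 32.5 ≤ 50.5, so it lies inside.
All remaining points lie in this disk, and no smaller disk contains both endpoints, so this is the minimum enclosing circle.
The points at distance exactly r from the centre are P_2, P_4, P_5 — 3 points.

3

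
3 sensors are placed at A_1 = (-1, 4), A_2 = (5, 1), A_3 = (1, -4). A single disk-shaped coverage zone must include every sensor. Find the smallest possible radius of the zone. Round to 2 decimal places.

Side lengths²: A_1A_2² = 45, A_1A_3² = 68, A_2A_3² = 41.
Since A_1A_3² = 68 < 45 + 41 = 86, the triangle is acute, so the smallest enclosing circle is the circumcircle.
Circumcentre = (6/7, 3/14), r² = 3485/196.
r = √(3485/196) ≈ 4.22.

4.22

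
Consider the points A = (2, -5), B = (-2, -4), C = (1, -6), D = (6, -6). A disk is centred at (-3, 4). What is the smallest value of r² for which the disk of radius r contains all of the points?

The required radius is the distance from (-3, 4) to the farthest point.
Squared distances: 106, 65, 116, 181.
Maximum is 181, attained at D.

181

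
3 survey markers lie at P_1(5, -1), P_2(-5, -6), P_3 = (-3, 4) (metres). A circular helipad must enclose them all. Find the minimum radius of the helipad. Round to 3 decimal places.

Side lengths²: P_1P_2² = 125, P_1P_3² = 89, P_2P_3² = 104.
Since P_1P_2² = 125 < 104 + 89 = 193, the triangle is acute, so the smallest enclosing circle is the circumcircle.
Circumcentre = (-17/18, -29/18), r² = 5785/162.
r = √(5785/162) ≈ 5.976.

5.976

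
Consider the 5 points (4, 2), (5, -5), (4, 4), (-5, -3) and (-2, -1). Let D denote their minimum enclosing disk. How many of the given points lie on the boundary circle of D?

3

By Welzl's lemma the MEC is supported by two points (diametrically opposite) or three points (on a circumcircle).
The minimum enclosing circle is determined by three boundary points: (5, -5), (4, 4), (-5, -3).
Their circumcentre is (27/44, -41/44) with r² = 34645/968.
The farthest remaining point (4, 2) is at distance² 19421/968 ≤ 34645/968.
The points at distance exactly r from the centre are (5, -5), (4, 4), (-5, -3) — 3 points.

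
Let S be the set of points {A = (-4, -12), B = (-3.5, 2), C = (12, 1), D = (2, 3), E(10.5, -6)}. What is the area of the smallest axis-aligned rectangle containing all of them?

x ranges over [-4, 12], width 16.
y ranges over [-12, 3], height 15.
Area = 16 × 15 = 240.

240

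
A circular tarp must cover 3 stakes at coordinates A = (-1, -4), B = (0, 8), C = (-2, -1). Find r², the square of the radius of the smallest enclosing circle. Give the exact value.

Side lengths²: AB² = 145, AC² = 10, BC² = 85.
Since AB² = 145 ≥ 85 + 10 = 95, the angle opposite AB is not acute, so the smallest enclosing circle has AB as diameter.
Centre = midpoint of AB = (-0.5, 2), r² = 145/4 = 36.25.

36.25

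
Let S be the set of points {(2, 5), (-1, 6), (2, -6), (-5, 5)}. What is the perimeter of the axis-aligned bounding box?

38

Width = max x − min x = 2 − (-5) = 7.
Height = max y − min y = 6 − (-6) = 12.
Perimeter = 2(7 + 12) = 38.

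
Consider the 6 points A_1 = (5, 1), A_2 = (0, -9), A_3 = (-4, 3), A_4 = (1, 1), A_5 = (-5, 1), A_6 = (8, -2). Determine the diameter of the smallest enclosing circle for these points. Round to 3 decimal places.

The minimum enclosing circle is determined by three boundary points: A_2, A_3, A_6.
Their circumcentre is (59/62, -125/62) with r² = 95485/1922.
The farthest remaining point A_5 is at distance² 85565/1922 ≤ 95485/1922.
Diameter = 2r = 2√(95485/1922) ≈ 14.097.

14.097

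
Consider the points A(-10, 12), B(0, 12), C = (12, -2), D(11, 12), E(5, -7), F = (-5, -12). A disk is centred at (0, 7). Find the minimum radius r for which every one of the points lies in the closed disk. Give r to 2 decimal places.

The required radius is the distance from (0, 7) to the farthest point.
Squared distances: 125, 25, 225, 146, 221, 386.
Maximum is 386, attained at F.
r = √386 ≈ 19.65.

19.65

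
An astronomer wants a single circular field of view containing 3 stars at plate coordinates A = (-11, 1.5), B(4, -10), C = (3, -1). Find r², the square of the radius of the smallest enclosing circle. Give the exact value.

89.3125

Side lengths²: AB² = 357.25, AC² = 202.25, BC² = 82.
Since AB² = 357.25 ≥ 202.25 + 82 = 284.25, the angle opposite AB is not acute, so the smallest enclosing circle has AB as diameter.
Centre = midpoint of AB = (-3.5, -4.25), r² = 357.25/4 = 89.3125.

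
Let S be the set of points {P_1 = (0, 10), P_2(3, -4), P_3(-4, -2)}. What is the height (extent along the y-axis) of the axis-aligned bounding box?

14

max y = 10, min y = -4, so height = 14.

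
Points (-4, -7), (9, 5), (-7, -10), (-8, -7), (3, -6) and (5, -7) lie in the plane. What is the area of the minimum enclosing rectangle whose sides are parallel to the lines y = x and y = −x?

201.5

In coordinates u = x + y, v = x − y the rectangle is axis-aligned; the map (x,y)→(u,v) scales areas by 2.
u-values: -11, 14, -17, -15, -3, -2; range = 14 − (-17) = 31.
v-values: 3, 4, 3, -1, 9, 12; range = 12 − (-1) = 13.
Area = (31 × 13) / 2 = 201.5.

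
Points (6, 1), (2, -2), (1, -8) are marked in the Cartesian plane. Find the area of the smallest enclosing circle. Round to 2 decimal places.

83.25

Call the three points A, B, C in the order given.
Side lengths²: AB² = 25, AC² = 106, BC² = 37.
Since AC² = 106 ≥ 37 + 25 = 62, the angle opposite AC is not acute, so the smallest enclosing circle has AC as diameter.
Centre = midpoint of AC = (3.5, -3.5), r² = 106/4 = 26.5.
Area = π·r² = π·26.5 ≈ 83.25.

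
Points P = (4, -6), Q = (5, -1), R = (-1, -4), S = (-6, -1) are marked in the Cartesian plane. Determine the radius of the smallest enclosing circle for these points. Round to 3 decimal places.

The minimum enclosing circle of a finite set is fixed by two of the points (as a diameter) or three (as a circumcircle).
The minimum enclosing circle is determined by three boundary points: P, Q, S.
Their circumcentre is (-0.5, -2.5) with r² = 32.5.
The farthest remaining point R is at distance² 2.5 ≤ 32.5.
r = √(32.5) ≈ 5.701.

5.701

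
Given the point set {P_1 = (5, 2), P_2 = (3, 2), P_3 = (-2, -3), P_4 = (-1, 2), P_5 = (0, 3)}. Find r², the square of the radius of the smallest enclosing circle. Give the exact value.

By Welzl's lemma the MEC is supported by two points (diametrically opposite) or three points (on a circumcircle).
The farthest pair is P_1–P_3 with squared distance 74. The circle on this segment as diameter has centre (1.5, -0.5) and r² = 74/4 = 18.5.
Check P_2: distance² to centre = 8.5 ≤ 18.5, so it lies inside.
All remaining points lie in this disk, and no smaller disk contains both endpoints, so this is the minimum enclosing circle.

18.5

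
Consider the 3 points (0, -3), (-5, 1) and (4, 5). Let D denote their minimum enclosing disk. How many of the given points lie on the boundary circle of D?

3

Call the three points A, B, C in the order given.
Side lengths²: AB² = 41, AC² = 80, BC² = 97.
Since BC² = 97 < 80 + 41 = 121, the triangle is acute, so the smallest enclosing circle is the circumcircle.
Circumcentre = (-1/14, 57/28), r² = 19885/784.
The points at distance exactly r from the centre are (0, -3), (-5, 1), (4, 5) — 3 points.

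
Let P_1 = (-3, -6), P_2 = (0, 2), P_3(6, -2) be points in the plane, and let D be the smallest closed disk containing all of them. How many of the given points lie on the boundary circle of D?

3

Side lengths²: P_1P_2² = 73, P_1P_3² = 97, P_2P_3² = 52.
Since P_1P_3² = 97 < 73 + 52 = 125, the triangle is acute, so the smallest enclosing circle is the circumcircle.
Circumcentre = (31/30, -2.95), r² = 92053/3600.
The points at distance exactly r from the centre are P_1, P_2, P_3 — 3 points.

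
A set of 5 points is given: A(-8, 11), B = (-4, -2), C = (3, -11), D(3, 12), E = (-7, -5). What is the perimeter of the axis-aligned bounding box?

68

Width = max x − min x = 3 − (-8) = 11.
Height = max y − min y = 12 − (-11) = 23.
Perimeter = 2(11 + 23) = 68.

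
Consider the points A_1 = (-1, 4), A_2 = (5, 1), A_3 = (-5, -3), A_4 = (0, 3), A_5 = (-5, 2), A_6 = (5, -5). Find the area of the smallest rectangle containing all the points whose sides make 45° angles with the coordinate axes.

In coordinates u = x + y, v = x − y the rectangle is axis-aligned; the map (x,y)→(u,v) scales areas by 2.
u-values: 3, 6, -8, 3, -3, 0; range = 6 − (-8) = 14.
v-values: -5, 4, -2, -3, -7, 10; range = 10 − (-7) = 17.
Area = (14 × 17) / 2 = 119.

119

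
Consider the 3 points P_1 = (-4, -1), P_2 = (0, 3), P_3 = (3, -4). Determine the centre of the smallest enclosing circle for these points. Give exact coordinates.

Side lengths²: P_1P_2² = 32, P_1P_3² = 58, P_2P_3² = 58.
Since P_2P_3² = 58 < 58 + 32 = 90, the triangle is acute, so the smallest enclosing circle is the circumcircle.
Circumcentre = (0.1, -1.1), r² = 16.82.
Centre = (0.1, -1.1).

(0.1, -1.1)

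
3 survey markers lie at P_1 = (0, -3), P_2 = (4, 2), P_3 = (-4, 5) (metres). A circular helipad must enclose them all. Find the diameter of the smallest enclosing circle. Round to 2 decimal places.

Side lengths²: P_1P_2² = 41, P_1P_3² = 80, P_2P_3² = 73.
Since P_1P_3² = 80 < 73 + 41 = 114, the triangle is acute, so the smallest enclosing circle is the circumcircle.
Circumcentre = (-9/13, 43/26), r² = 14965/676.
Diameter = 2r = 2√(14965/676) ≈ 9.41.

9.41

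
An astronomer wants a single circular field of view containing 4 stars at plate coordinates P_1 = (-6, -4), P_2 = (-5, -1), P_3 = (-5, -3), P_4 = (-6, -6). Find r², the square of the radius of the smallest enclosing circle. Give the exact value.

6.5

The farthest pair is P_2–P_4 with squared distance 26. The circle on this segment as diameter has centre (-5.5, -3.5) and r² = 26/4 = 6.5.
Check P_1: distance² to centre = 0.5 ≤ 6.5, so it lies inside.
All remaining points lie in this disk, and no smaller disk contains both endpoints, so this is the minimum enclosing circle.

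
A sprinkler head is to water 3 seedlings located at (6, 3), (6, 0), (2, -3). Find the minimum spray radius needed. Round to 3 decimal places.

Call the three points A, B, C in the order given.
Side lengths²: AB² = 9, AC² = 52, BC² = 25.
Since AC² = 52 ≥ 25 + 9 = 34, the angle opposite AC is not acute, so the smallest enclosing circle has AC as diameter.
Centre = midpoint of AC = (4, 0), r² = 52/4 = 13.
r = √13 ≈ 3.606.

3.606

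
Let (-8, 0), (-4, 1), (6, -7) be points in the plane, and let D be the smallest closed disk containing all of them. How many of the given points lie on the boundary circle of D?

Call the three points A, B, C in the order given.
Side lengths²: AB² = 17, AC² = 245, BC² = 164.
Since AC² = 245 ≥ 164 + 17 = 181, the angle opposite AC is not acute, so the smallest enclosing circle has AC as diameter.
Centre = midpoint of AC = (-1, -3.5), r² = 245/4 = 61.25.
The points at distance exactly r from the centre are (-8, 0), (6, -7) — 2 points.

2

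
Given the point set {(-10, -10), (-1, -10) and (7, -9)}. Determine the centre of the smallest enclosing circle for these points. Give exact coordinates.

(-1.5, -9.5)

Call the three points A, B, C in the order given.
Side lengths²: AB² = 81, AC² = 290, BC² = 65.
Since AC² = 290 ≥ 81 + 65 = 146, the angle opposite AC is not acute, so the smallest enclosing circle has AC as diameter.
Centre = midpoint of AC = (-1.5, -9.5), r² = 290/4 = 72.5.
Centre = (-1.5, -9.5).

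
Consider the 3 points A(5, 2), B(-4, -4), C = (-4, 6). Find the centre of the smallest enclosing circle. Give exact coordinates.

Side lengths²: AB² = 117, AC² = 97, BC² = 100.
Since AB² = 117 < 100 + 97 = 197, the triangle is acute, so the smallest enclosing circle is the circumcircle.
Circumcentre = (-5/6, 1), r² = 1261/36.
Centre = (-5/6, 1).

(-5/6, 1)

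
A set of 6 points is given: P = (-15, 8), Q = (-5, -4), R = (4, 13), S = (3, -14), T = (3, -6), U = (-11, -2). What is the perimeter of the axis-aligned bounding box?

Width = max x − min x = 4 − (-15) = 19.
Height = max y − min y = 13 − (-14) = 27.
Perimeter = 2(19 + 27) = 92.

92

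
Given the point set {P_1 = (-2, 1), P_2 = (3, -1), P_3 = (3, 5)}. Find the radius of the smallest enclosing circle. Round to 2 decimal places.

Side lengths²: P_1P_2² = 29, P_1P_3² = 41, P_2P_3² = 36.
Since P_1P_3² = 41 < 36 + 29 = 65, the triangle is acute, so the smallest enclosing circle is the circumcircle.
Circumcentre = (1.3, 2), r² = 11.89.
r = √(11.89) ≈ 3.45.

3.45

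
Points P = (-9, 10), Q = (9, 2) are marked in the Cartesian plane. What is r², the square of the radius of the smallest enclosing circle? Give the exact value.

97

The smallest circle enclosing two points has them as diameter endpoints.
Centre = midpoint = (0, 6); r² = |PQ|²/4 = 388/4 = 97.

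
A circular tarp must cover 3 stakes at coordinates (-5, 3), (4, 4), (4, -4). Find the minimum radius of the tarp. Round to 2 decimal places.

5.74

Call the three points A, B, C in the order given.
Side lengths²: AB² = 82, AC² = 130, BC² = 64.
Since AC² = 130 < 82 + 64 = 146, the triangle is acute, so the smallest enclosing circle is the circumcircle.
Circumcentre = (-1/9, 0), r² = 2665/81.
r = √(2665/81) ≈ 5.74.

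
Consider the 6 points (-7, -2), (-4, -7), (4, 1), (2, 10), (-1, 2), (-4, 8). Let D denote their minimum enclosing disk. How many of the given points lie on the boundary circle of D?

2

The farthest pair is (-4, -7)–(2, 10) with squared distance 325. The circle on this segment as diameter has centre (-1, 1.5) and r² = 325/4 = 81.25.
Check (-7, -2): distance² to centre = 48.25 ≤ 81.25, so it lies inside.
All remaining points lie in this disk, and no smaller disk contains both endpoints, so this is the minimum enclosing circle.
The points at distance exactly r from the centre are (-4, -7), (2, 10) — 2 points.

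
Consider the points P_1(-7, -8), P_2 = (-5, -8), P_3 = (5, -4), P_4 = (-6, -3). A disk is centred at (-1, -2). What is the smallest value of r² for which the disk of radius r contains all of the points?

The required radius is the distance from (-1, -2) to the farthest point.
Squared distances: 72, 52, 40, 26.
Maximum is 72, attained at P_1.

72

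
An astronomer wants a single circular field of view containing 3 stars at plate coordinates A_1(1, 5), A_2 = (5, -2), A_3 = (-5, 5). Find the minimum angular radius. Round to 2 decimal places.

6.10

Side lengths²: A_1A_2² = 65, A_1A_3² = 36, A_2A_3² = 149.
Since A_2A_3² = 149 ≥ 65 + 36 = 101, the angle opposite A_2A_3 is not acute, so the smallest enclosing circle has A_2A_3 as diameter.
Centre = midpoint of A_2A_3 = (0, 1.5), r² = 149/4 = 37.25.
r = √(37.25) ≈ 6.10.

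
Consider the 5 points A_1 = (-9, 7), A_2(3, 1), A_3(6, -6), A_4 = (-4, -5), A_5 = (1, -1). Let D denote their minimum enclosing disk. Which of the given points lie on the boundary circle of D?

By Welzl's lemma the MEC is supported by two points (diametrically opposite) or three points (on a circumcircle).
The farthest pair is A_1–A_3 with squared distance 394. The circle on this segment as diameter has centre (-1.5, 0.5) and r² = 394/4 = 98.5.
Check A_2: distance² to centre = 20.5 ≤ 98.5, so it lies inside.
All remaining points lie in this disk, and no smaller disk contains both endpoints, so this is the minimum enclosing circle.
The points at distance exactly r from the centre are A_1, A_3 — 2 points.

A_1, A_3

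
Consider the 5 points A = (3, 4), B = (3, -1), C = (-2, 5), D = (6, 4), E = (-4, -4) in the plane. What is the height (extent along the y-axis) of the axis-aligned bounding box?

max y = 5, min y = -4, so height = 9.

9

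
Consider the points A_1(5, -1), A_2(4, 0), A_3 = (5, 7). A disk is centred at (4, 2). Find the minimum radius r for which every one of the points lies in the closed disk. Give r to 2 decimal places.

5.10

The required radius is the distance from (4, 2) to the farthest point.
Squared distances: 10, 4, 26.
Maximum is 26, attained at A_3.
r = √26 ≈ 5.10.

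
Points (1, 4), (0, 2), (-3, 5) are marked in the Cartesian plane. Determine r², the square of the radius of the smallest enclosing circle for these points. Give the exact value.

Call the three points A, B, C in the order given.
Side lengths²: AB² = 5, AC² = 17, BC² = 18.
Since BC² = 18 < 17 + 5 = 22, the triangle is acute, so the smallest enclosing circle is the circumcircle.
Circumcentre = (-7/6, 23/6), r² = 85/18.

85/18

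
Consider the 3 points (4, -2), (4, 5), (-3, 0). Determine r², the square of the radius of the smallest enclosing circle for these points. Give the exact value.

Call the three points A, B, C in the order given.
Side lengths²: AB² = 49, AC² = 53, BC² = 74.
Since BC² = 74 < 53 + 49 = 102, the triangle is acute, so the smallest enclosing circle is the circumcircle.
Circumcentre = (17/14, 1.5), r² = 1961/98.

1961/98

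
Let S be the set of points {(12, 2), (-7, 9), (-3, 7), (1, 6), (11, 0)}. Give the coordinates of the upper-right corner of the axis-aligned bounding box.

(12, 9)

x-range [-7, 12], y-range [0, 9].
The upper-right corner is (12, 9).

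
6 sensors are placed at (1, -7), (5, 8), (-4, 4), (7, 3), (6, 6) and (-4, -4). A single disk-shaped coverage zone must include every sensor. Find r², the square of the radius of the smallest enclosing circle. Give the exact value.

102425/1682

By Welzl's lemma the MEC is supported by two points (diametrically opposite) or three points (on a circumcircle).
The minimum enclosing circle is determined by three boundary points: (1, -7), (5, 8), (-4, -4).
Their circumcentre is (129/58, 41/58) with r² = 102425/1682.
The farthest remaining point (-4, 4) is at distance² 83401/1682 ≤ 102425/1682.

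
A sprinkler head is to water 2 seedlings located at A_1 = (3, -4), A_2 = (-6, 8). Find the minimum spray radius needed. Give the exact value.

7.5

The smallest circle enclosing two points has them as diameter endpoints.
Centre = midpoint = (-1.5, 2); r² = |A_1A_2|²/4 = 225/4 = 56.25.
r = √(56.25) = 7.5.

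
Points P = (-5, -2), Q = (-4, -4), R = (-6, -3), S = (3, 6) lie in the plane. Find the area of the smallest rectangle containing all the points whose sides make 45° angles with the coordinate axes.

27

In coordinates u = x + y, v = x − y the rectangle is axis-aligned; the map (x,y)→(u,v) scales areas by 2.
u-values: -7, -8, -9, 9; range = 9 − (-9) = 18.
v-values: -3, 0, -3, -3; range = 0 − (-3) = 3.
Area = (18 × 3) / 2 = 27.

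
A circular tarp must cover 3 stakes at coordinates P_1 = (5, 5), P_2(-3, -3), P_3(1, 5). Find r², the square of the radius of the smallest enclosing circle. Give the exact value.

Side lengths²: P_1P_2² = 128, P_1P_3² = 16, P_2P_3² = 80.
Since P_1P_2² = 128 ≥ 80 + 16 = 96, the angle opposite P_1P_2 is not acute, so the smallest enclosing circle has P_1P_2 as diameter.
Centre = midpoint of P_1P_2 = (1, 1), r² = 128/4 = 32.

32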